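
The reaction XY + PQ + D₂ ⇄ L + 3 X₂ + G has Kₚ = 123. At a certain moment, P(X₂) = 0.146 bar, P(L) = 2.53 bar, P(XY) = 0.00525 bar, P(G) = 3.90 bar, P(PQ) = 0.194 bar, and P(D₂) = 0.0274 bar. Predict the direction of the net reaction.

Qₚ = P(L)·P(X₂)³·P(G) / (P(XY)·P(PQ)·P(D₂)) = (2.53)·(0.146)³·(3.90) / ((0.00525)·(0.194)·(0.0274)) = 1100
Qₚ = 1100 > Kₚ = 123, so the reverse reaction proceeds.

in the reverse direction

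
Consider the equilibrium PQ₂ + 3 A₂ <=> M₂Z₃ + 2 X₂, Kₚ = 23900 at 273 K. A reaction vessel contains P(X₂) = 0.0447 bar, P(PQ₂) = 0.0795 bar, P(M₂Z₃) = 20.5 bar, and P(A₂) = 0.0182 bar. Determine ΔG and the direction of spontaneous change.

ΔG = 2.89 kJ/mol; the forward reaction is non-spontaneous

Qₚ = P(M₂Z₃)·P(X₂)² / (P(PQ₂)·P(A₂)³) = (20.5)·(0.0447)² / ((0.0795)·(0.0182)³) = 85500
ΔG = RT ln(Qₚ/Kₚ) = (8.314 J mol⁻¹ K⁻¹)(273 K) × ln(85500/23900)
   = (2.270 kJ/mol)(1.275) = 2.89 kJ/mol
ΔG > 0, so the forward reaction is non-spontaneous (proceeds in reverse).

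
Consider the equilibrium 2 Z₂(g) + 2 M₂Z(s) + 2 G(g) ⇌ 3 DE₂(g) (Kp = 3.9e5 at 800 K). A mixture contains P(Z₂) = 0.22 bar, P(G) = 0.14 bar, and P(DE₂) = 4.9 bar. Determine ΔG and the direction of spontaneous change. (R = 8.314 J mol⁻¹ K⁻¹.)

(M₂Z is a pure solid — omitted from Qp.)
Qp = P(DE₂)³ / (P(Z₂)²·P(G)²) = (4.9)³ / ((0.22)²·(0.14)²) = 1.24e5
ΔG = RT ln(Qp/Kp) = (8.314 J mol⁻¹ K⁻¹)(800 K) × ln(1.24e5/3.9e5)
   = (6.651 kJ/mol)(-1.146) = -7.62 kJ/mol
ΔG < 0, so the forward reaction is spontaneous (proceeds forward).

ΔG = -7.62 kJ/mol; the forward reaction is spontaneous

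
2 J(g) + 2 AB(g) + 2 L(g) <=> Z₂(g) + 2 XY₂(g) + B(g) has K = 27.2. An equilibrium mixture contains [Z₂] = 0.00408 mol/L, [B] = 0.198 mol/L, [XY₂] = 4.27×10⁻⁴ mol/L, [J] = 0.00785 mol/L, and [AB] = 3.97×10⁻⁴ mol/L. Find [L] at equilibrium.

At equilibrium, K = [Z₂]·[XY₂]²·[B] / ([J]²·[AB]²·[L]²) = 27.2.
(0.00408)·(4.27×10⁻⁴)²·(0.198) / ((0.00785)²·(3.97×10⁻⁴)²·([L])²) = 27.2
[L]² = 0.558 ⇒ [L] = 0.747 mol/L

[L] = 0.747 mol/L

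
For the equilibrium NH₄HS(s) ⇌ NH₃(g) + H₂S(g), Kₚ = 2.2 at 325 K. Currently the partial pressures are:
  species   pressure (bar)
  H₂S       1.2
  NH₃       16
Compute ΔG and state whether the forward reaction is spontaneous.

(NH₄HS is a pure solid — omitted from Qₚ.)
Qₚ = P(NH₃)·P(H₂S) = (16)·(1.2) = 19.2
ΔG = RT ln(Qₚ/Kₚ) = (8.314 J mol⁻¹ K⁻¹)(325 K) × ln(19.2/2.2)
   = (2.702 kJ/mol)(2.166) = 5.85 kJ/mol
ΔG > 0, so the forward reaction is non-spontaneous (proceeds in reverse).

ΔG = 5.85 kJ/mol; the forward reaction is non-spontaneous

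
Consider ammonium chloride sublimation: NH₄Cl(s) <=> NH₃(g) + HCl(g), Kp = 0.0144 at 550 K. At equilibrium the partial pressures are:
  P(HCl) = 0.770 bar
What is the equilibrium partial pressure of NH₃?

(NH₄Cl is a pure solid — omitted from Kp.)
At equilibrium, Kp = P(NH₃)·P(HCl) = 0.0144.
(P(NH₃))·(0.770) = 0.0144
P(NH₃) = 0.0187 bar

P(NH₃) = 0.0187 bar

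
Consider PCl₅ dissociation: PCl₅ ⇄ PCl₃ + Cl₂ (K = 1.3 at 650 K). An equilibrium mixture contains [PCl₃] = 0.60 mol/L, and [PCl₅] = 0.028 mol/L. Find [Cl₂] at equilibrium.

At equilibrium, K = [PCl₃]·[Cl₂] / [PCl₅] = 1.3.
(0.60)·([Cl₂]) / (0.028) = 1.3
[Cl₂] = 0.0607 = 0.061 mol/L

[Cl₂] = 0.061 mol/L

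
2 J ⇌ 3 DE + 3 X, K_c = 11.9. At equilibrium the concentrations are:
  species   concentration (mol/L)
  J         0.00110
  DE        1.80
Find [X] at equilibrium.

At equilibrium, K_c = [DE]³·[X]³ / [J]² = 11.9.
(1.80)³·([X])³ / (0.00110)² = 11.9
[X]³ = 2.47×10⁻⁶ ⇒ [X] = 0.0135 mol/L

[X] = 0.0135 mol/L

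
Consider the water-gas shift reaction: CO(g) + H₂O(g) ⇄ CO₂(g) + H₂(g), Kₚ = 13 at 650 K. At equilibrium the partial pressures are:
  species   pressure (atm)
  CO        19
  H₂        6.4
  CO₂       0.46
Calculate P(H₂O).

P(H₂O) = 0.012 atm

At equilibrium, Kₚ = P(CO₂)·P(H₂) / (P(CO)·P(H₂O)) = 13.
(0.46)·(6.4) / ((19)·(P(H₂O))) = 13
P(H₂O) = 0.0119 = 0.012 atm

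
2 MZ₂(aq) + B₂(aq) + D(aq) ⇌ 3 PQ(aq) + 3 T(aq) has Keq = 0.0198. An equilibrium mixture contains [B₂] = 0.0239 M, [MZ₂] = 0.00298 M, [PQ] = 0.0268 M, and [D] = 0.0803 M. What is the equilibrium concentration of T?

At equilibrium, Keq = [PQ]³·[T]³ / ([MZ₂]²·[B₂]·[D]) = 0.0198.
(0.0268)³·([T])³ / ((0.00298)²·(0.0239)·(0.0803)) = 0.0198
[T]³ = 1.75e-5 ⇒ [T] = 0.0260 M

[T] = 0.0260 M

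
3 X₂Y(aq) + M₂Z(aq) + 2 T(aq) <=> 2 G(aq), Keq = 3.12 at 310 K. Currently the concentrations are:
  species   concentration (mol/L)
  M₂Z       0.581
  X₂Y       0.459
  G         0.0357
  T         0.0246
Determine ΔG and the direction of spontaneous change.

ΔG = 6.41 kJ/mol; the forward reaction is non-spontaneous

Q = [G]² / ([X₂Y]³·[M₂Z]·[T]²) = (0.0357)² / ((0.459)³·(0.581)·(0.0246)²) = 37.5
ΔG = RT ln(Q/Keq) = (8.314 J mol⁻¹ K⁻¹)(310 K) × ln(37.5/3.12)
   = (2.577 kJ/mol)(2.487) = 6.41 kJ/mol
ΔG > 0, so the forward reaction is non-spontaneous (proceeds in reverse).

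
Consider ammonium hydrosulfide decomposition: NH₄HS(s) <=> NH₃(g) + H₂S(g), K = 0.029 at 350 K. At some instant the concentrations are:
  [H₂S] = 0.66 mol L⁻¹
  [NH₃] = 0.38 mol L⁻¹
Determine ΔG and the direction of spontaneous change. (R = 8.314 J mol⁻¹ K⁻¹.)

(NH₄HS is a pure solid — omitted from Q.)
Q = [NH₃]·[H₂S] = (0.38)·(0.66) = 0.251
ΔG = RT ln(Q/K) = (8.314 J mol⁻¹ K⁻¹)(350 K) × ln(0.251/0.029)
   = (2.910 kJ/mol)(2.158) = 6.28 kJ/mol
ΔG > 0, so the forward reaction is non-spontaneous (proceeds in reverse).

ΔG = 6.28 kJ/mol; the forward reaction is non-spontaneous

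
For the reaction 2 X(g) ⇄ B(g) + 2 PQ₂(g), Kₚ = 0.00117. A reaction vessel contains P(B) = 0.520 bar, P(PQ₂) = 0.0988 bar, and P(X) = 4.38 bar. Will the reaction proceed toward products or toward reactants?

Qₚ = P(B)·P(PQ₂)² / P(X)² = (0.520)·(0.0988)² / (4.38)² = 2.65×10⁻⁴
Qₚ = 2.65×10⁻⁴ < Kₚ = 0.00117, so the forward reaction proceeds.

to the right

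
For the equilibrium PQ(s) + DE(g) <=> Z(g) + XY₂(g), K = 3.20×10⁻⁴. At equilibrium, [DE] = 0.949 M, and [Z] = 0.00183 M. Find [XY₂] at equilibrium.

[XY₂] = 0.166 M

(PQ is a pure solid — omitted from K.)
At equilibrium, K = [Z]·[XY₂] / [DE] = 3.20×10⁻⁴.
(0.00183)·([XY₂]) / (0.949) = 3.20×10⁻⁴
[XY₂] = 0.166 M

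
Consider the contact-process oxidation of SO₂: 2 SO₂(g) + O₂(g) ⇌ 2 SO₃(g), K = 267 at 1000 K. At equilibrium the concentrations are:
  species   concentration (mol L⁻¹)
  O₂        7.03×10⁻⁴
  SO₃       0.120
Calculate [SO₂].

At equilibrium, K = [SO₃]² / ([SO₂]²·[O₂]) = 267.
(0.120)² / (([SO₂])²·(7.03×10⁻⁴)) = 267
[SO₂]² = 0.0767 ⇒ [SO₂] = 0.277 mol L⁻¹

[SO₂] = 0.277 mol L⁻¹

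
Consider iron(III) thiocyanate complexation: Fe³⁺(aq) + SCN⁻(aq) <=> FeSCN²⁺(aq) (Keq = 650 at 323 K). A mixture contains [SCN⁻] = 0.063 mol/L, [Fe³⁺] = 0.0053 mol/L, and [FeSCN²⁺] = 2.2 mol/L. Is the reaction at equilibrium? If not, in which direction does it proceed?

reverse (toward reactants)

Q = [FeSCN²⁺] / ([Fe³⁺]·[SCN⁻]) = (2.2) / ((0.0053)·(0.063)) = 6600
Q = 6600 > Keq = 650, so the reverse reaction proceeds.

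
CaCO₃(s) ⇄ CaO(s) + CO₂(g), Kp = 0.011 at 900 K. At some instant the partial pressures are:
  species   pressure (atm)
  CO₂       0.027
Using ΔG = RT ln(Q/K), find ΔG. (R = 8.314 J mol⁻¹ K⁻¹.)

(CaCO₃, CaO are pure solids — omitted from Qp.)
Qp = P(CO₂) = 0.0270
ΔG = RT ln(Qp/Kp) = (8.314 J mol⁻¹ K⁻¹)(900 K) × ln(0.0270/0.011)
   = (7.483 kJ/mol)(0.8979) = 6.72 kJ/mol
ΔG > 0, so the forward reaction is non-spontaneous (proceeds in reverse).

ΔG = 6.72 kJ/mol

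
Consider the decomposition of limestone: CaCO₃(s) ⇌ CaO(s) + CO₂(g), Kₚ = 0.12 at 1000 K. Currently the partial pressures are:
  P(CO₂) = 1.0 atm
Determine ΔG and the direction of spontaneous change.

ΔG = 17.6 kJ/mol; the forward reaction is non-spontaneous

(CaCO₃, CaO are pure solids — omitted from Qₚ.)
Qₚ = P(CO₂) = 1.00
ΔG = RT ln(Qₚ/Kₚ) = (8.314 J mol⁻¹ K⁻¹)(1000 K) × ln(1.00/0.12)
   = (8.314 kJ/mol)(2.120) = 17.6 kJ/mol
ΔG > 0, so the forward reaction is non-spontaneous (proceeds in reverse).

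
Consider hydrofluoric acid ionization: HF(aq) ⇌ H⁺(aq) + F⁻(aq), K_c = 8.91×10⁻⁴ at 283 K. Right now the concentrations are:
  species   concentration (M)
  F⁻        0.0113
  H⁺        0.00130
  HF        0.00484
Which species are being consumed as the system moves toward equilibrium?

H⁺, F⁻ (products)

Q_c = [H⁺]·[F⁻] / [HF] = (0.00130)·(0.0113) / (0.00484) = 0.00304
Q_c = 0.00304 > K_c = 8.91×10⁻⁴: net reverse reaction.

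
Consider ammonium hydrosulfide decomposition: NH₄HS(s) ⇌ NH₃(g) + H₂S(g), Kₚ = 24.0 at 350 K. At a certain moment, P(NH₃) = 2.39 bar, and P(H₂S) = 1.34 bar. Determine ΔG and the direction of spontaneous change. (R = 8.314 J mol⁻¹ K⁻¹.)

(NH₄HS is a pure solid — omitted from Qₚ.)
Qₚ = P(NH₃)·P(H₂S) = (2.39)·(1.34) = 3.20
ΔG = RT ln(Qₚ/Kₚ) = (8.314 J mol⁻¹ K⁻¹)(350 K) × ln(3.20/24.0)
   = (2.910 kJ/mol)(-2.015) = -5.86 kJ/mol
ΔG < 0, so the forward reaction is spontaneous (proceeds forward).

ΔG = -5.86 kJ/mol; the forward reaction is spontaneous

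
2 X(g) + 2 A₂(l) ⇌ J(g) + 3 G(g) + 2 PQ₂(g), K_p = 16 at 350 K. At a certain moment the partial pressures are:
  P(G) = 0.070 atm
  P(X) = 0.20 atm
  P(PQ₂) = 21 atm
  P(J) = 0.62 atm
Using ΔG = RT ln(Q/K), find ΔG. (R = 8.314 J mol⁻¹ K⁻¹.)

(A₂ is a pure liquid — omitted from Q_p.)
Q_p = P(J)·P(G)³·P(PQ₂)² / P(X)² = (0.62)·(0.070)³·(21)² / (0.20)² = 2.34
ΔG = RT ln(Q_p/K_p) = (8.314 J mol⁻¹ K⁻¹)(350 K) × ln(2.34/16)
   = (2.910 kJ/mol)(-1.922) = -5.59 kJ/mol
ΔG < 0, so the forward reaction is spontaneous (proceeds forward).

ΔG = -5.59 kJ/mol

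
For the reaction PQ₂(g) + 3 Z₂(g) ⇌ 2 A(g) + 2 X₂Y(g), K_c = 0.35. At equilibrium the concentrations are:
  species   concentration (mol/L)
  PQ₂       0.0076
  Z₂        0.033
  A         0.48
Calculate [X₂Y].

[X₂Y] = 6.4×10⁻⁴ mol/L

At equilibrium, K_c = [A]²·[X₂Y]² / ([PQ₂]·[Z₂]³) = 0.35.
(0.48)²·([X₂Y])² / ((0.0076)·(0.033)³) = 0.35
[X₂Y]² = 4.15×10⁻⁷ ⇒ [X₂Y] = 6.4×10⁻⁴ mol/L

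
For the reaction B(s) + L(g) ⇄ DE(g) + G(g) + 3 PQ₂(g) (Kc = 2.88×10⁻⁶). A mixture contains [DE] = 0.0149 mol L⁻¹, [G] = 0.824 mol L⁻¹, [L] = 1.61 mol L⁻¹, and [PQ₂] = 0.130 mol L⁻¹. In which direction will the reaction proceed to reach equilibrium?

in the reverse direction

(B is a pure solid — omitted from Qc.)
Qc = [DE]·[G]·[PQ₂]³ / [L] = (0.0149)·(0.824)·(0.130)³ / (1.61) = 1.68×10⁻⁵
Qc = 1.68×10⁻⁵ > Kc = 2.88×10⁻⁶, so the reverse reaction proceeds.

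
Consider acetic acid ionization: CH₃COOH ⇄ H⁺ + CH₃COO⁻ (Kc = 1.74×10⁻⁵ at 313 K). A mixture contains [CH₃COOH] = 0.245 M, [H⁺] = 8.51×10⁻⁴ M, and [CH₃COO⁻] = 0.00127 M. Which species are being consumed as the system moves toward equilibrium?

Qc = [H⁺]·[CH₃COO⁻] / [CH₃COOH] = (8.51×10⁻⁴)·(0.00127) / (0.245) = 4.41×10⁻⁶
Qc = 4.41×10⁻⁶ < Kc = 1.74×10⁻⁵: net forward reaction.

CH₃COOH (reactants)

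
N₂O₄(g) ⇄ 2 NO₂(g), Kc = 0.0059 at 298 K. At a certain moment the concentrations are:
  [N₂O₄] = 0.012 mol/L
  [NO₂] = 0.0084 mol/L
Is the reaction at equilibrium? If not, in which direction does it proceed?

neither direction; the system is at equilibrium

Qc = [NO₂]² / [N₂O₄] = (0.0084)² / (0.012) = 0.0059
Qc = 0.0059 = Kc, so the system is already at equilibrium.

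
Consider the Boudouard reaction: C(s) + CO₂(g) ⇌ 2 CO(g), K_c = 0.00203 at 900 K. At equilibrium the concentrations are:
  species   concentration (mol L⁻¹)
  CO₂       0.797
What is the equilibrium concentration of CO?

[CO] = 0.0402 mol L⁻¹

(C is a pure solid — omitted from K_c.)
At equilibrium, K_c = [CO]² / [CO₂] = 0.00203.
([CO])² / (0.797) = 0.00203
[CO]² = 0.00162 ⇒ [CO] = 0.0402 mol L⁻¹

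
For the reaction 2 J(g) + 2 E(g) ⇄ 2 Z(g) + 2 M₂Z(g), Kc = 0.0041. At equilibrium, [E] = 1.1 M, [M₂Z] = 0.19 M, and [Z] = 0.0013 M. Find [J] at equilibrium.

[J] = 0.0035 M

At equilibrium, Kc = [Z]²·[M₂Z]² / ([J]²·[E]²) = 0.0041.
(0.0013)²·(0.19)² / (([J])²·(1.1)²) = 0.0041
[J]² = 1.23×10⁻⁵ ⇒ [J] = 0.0035 M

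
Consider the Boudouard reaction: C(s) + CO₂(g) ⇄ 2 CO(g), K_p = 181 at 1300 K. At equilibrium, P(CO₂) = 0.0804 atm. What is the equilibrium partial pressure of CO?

(C is a pure solid — omitted from K_p.)
At equilibrium, K_p = P(CO)² / P(CO₂) = 181.
(P(CO))² / (0.0804) = 181
P(CO)² = 14.6 ⇒ P(CO) = 3.81 atm

P(CO) = 3.81 atm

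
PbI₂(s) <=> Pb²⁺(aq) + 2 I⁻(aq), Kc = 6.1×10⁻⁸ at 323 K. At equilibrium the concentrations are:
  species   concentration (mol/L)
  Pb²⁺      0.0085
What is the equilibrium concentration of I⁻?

[I⁻] = 0.0027 mol/L

(PbI₂ is a pure solid — omitted from Kc.)
At equilibrium, Kc = [Pb²⁺]·[I⁻]² = 6.1×10⁻⁸.
(0.0085)·([I⁻])² = 6.1×10⁻⁸
[I⁻]² = 7.18×10⁻⁶ ⇒ [I⁻] = 0.0027 mol/L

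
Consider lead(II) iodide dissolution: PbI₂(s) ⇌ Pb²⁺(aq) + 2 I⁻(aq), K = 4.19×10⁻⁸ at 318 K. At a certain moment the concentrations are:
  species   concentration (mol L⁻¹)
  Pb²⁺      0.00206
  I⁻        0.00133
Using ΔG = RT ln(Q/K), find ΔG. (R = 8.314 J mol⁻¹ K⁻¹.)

(PbI₂ is a pure solid — omitted from Q.)
Q = [Pb²⁺]·[I⁻]² = (0.00206)·(0.00133)² = 3.64×10⁻⁹
ΔG = RT ln(Q/K) = (8.314 J mol⁻¹ K⁻¹)(318 K) × ln(3.64×10⁻⁹/4.19×10⁻⁸)
   = (2.644 kJ/mol)(-2.443) = -6.46 kJ/mol
ΔG < 0, so the forward reaction is spontaneous (proceeds forward).

ΔG = -6.46 kJ/mol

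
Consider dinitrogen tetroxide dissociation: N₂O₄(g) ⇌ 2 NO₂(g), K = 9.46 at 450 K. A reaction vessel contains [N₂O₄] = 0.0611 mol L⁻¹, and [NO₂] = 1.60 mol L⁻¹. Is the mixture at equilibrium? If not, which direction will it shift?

no; Q > K, reaction proceeds in reverse

Q = [NO₂]² / [N₂O₄] = (1.60)² / (0.0611) = 41.9
Q = 41.9 > K = 9.46: net reverse reaction.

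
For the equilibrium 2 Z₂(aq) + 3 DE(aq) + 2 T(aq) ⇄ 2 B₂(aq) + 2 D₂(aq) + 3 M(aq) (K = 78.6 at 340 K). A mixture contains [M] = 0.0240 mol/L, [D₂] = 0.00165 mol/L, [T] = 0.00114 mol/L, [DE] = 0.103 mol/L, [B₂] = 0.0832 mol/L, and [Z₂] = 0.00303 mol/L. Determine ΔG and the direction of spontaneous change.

Q = [B₂]²·[D₂]²·[M]³ / ([Z₂]²·[DE]³·[T]²) = (0.0832)²·(0.00165)²·(0.0240)³ / ((0.00303)²·(0.103)³·(0.00114)²) = 20.0
ΔG = RT ln(Q/K) = (8.314 J mol⁻¹ K⁻¹)(340 K) × ln(20.0/78.6)
   = (2.827 kJ/mol)(-1.369) = -3.87 kJ/mol
ΔG < 0, so the forward reaction is spontaneous (proceeds forward).

ΔG = -3.87 kJ/mol; the forward reaction is spontaneous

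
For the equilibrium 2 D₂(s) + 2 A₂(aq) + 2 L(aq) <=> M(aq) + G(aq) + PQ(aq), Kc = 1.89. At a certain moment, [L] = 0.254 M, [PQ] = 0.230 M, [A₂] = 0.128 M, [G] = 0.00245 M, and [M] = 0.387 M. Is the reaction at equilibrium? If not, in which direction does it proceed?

(D₂ is a pure solid — omitted from Qc.)
Qc = [M]·[G]·[PQ] / ([A₂]²·[L]²) = (0.387)·(0.00245)·(0.230) / ((0.128)²·(0.254)²) = 0.206
Qc = 0.206 < Kc = 1.89, so the forward reaction proceeds.

toward products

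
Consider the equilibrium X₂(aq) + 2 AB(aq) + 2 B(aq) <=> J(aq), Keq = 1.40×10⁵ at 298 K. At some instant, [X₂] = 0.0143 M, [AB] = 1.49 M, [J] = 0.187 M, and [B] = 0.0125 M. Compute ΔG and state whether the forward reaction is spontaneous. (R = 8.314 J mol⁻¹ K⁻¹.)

ΔG = -3.25 kJ/mol; the forward reaction is spontaneous

Q = [J] / ([X₂]·[AB]²·[B]²) = (0.187) / ((0.0143)·(1.49)²·(0.0125)²) = 37700
ΔG = RT ln(Q/Keq) = (8.314 J mol⁻¹ K⁻¹)(298 K) × ln(37700/1.40×10⁵)
   = (2.478 kJ/mol)(-1.312) = -3.25 kJ/mol
ΔG < 0, so the forward reaction is spontaneous (proceeds forward).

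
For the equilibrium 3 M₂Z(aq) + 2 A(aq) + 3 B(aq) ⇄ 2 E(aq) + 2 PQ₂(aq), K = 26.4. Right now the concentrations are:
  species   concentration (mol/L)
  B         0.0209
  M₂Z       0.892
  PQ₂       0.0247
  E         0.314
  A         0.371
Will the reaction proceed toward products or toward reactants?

Q = [E]²·[PQ₂]² / ([M₂Z]³·[A]²·[B]³) = (0.314)²·(0.0247)² / ((0.892)³·(0.371)²·(0.0209)³) = 67.4
Q = 67.4 > K = 26.4, so the reverse reaction proceeds.

in the reverse direction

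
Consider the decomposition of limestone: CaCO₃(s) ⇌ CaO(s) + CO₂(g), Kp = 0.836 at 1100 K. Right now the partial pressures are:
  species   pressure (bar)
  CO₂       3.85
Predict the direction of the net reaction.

to the left

(CaCO₃, CaO are pure solids — omitted from Qp.)
Qp = P(CO₂) = 3.85
Qp = 3.85 > Kp = 0.836, so the reverse reaction proceeds.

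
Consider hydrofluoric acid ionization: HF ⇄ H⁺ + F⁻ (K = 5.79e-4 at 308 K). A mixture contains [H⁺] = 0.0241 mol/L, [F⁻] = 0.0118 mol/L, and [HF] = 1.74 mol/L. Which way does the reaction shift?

in the forward direction

Q = [H⁺]·[F⁻] / [HF] = (0.0241)·(0.0118) / (1.74) = 1.63e-4
Q = 1.63e-4 < K = 5.79e-4, so the forward reaction proceeds.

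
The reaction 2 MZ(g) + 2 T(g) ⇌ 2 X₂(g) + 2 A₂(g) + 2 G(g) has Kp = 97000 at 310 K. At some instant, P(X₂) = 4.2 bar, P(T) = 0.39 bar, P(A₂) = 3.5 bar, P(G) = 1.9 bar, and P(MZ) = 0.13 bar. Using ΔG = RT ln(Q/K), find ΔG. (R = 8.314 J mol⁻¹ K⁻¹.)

Qp = P(X₂)²·P(A₂)²·P(G)² / (P(MZ)²·P(T)²) = (4.2)²·(3.5)²·(1.9)² / ((0.13)²·(0.39)²) = 3.03×10⁵
ΔG = RT ln(Qp/Kp) = (8.314 J mol⁻¹ K⁻¹)(310 K) × ln(3.03×10⁵/97000)
   = (2.577 kJ/mol)(1.139) = 2.94 kJ/mol
ΔG > 0, so the forward reaction is non-spontaneous (proceeds in reverse).

ΔG = 2.94 kJ/mol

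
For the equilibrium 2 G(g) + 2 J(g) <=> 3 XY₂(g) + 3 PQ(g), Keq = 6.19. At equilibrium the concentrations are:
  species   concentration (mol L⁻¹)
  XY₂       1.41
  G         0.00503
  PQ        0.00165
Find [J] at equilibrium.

At equilibrium, Keq = [XY₂]³·[PQ]³ / ([G]²·[J]²) = 6.19.
(1.41)³·(0.00165)³ / ((0.00503)²·([J])²) = 6.19
[J]² = 8.04×10⁻⁵ ⇒ [J] = 0.00897 mol L⁻¹

[J] = 0.00897 mol L⁻¹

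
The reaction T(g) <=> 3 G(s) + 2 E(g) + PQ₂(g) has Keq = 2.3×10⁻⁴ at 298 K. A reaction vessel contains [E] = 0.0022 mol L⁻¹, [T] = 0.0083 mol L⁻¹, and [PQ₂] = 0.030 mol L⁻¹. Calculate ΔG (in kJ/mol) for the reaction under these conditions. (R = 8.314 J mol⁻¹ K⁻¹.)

ΔG = -6.38 kJ/mol

(G is a pure solid — omitted from Q.)
Q = [E]²·[PQ₂] / [T] = (0.0022)²·(0.030) / (0.0083) = 1.75×10⁻⁵
ΔG = RT ln(Q/Keq) = (8.314 J mol⁻¹ K⁻¹)(298 K) × ln(1.75×10⁻⁵/2.3×10⁻⁴)
   = (2.478 kJ/mol)(-2.576) = -6.38 kJ/mol
ΔG < 0, so the forward reaction is spontaneous (proceeds forward).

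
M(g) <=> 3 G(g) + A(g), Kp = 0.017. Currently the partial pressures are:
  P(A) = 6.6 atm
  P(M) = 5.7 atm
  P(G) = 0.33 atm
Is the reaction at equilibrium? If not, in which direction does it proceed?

toward reactants

Qp = P(G)³·P(A) / P(M) = (0.33)³·(6.6) / (5.7) = 0.042
Qp = 0.042 > Kp = 0.017, so the reverse reaction proceeds.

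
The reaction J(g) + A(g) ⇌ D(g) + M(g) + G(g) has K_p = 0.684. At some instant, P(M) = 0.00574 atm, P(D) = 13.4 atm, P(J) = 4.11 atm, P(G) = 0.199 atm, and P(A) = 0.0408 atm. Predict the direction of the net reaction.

Q_p = P(D)·P(M)·P(G) / (P(J)·P(A)) = (13.4)·(0.00574)·(0.199) / ((4.11)·(0.0408)) = 0.0913
Q_p = 0.0913 < K_p = 0.684, so the forward reaction proceeds.

toward products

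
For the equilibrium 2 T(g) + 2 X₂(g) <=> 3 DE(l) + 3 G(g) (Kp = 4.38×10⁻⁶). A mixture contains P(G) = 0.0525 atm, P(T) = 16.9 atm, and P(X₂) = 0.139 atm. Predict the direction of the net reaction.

toward reactants

(DE is a pure liquid — omitted from Qp.)
Qp = P(G)³ / (P(T)²·P(X₂)²) = (0.0525)³ / ((16.9)²·(0.139)²) = 2.62×10⁻⁵
Qp = 2.62×10⁻⁵ > Kp = 4.38×10⁻⁶, so the reverse reaction proceeds.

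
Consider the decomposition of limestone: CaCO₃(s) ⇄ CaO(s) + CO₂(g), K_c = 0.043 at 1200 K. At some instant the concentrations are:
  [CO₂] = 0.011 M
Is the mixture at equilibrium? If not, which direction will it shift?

(CaCO₃, CaO are pure solids — omitted from Q_c.)
Q_c = [CO₂] = 0.011
Q_c = 0.011 < K_c = 0.043: net forward reaction.

no; Q < K, reaction proceeds forward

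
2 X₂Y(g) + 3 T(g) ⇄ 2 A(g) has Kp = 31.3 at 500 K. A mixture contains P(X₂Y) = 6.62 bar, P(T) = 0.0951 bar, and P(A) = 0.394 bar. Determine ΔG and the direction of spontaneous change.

Qp = P(A)² / (P(X₂Y)²·P(T)³) = (0.394)² / ((6.62)²·(0.0951)³) = 4.12
ΔG = RT ln(Qp/Kp) = (8.314 J mol⁻¹ K⁻¹)(500 K) × ln(4.12/31.3)
   = (4.157 kJ/mol)(-2.028) = -8.43 kJ/mol
ΔG < 0, so the forward reaction is spontaneous (proceeds forward).

ΔG = -8.43 kJ/mol; the forward reaction is spontaneous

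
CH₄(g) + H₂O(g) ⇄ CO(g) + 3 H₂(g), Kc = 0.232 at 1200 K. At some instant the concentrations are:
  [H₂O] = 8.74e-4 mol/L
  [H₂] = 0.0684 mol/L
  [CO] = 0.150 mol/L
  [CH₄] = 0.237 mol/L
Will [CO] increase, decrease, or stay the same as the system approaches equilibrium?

stay the same

Qc = [CO]·[H₂]³ / ([CH₄]·[H₂O]) = (0.150)·(0.0684)³ / ((0.237)·(8.74e-4)) = 0.232
Qc = 0.232 = Kc; the system is at equilibrium.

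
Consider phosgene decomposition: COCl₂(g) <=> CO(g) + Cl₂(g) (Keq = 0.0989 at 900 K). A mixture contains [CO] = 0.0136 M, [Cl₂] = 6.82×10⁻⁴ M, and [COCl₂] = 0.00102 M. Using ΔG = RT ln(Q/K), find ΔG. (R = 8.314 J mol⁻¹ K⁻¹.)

ΔG = -17.9 kJ/mol

Q = [CO]·[Cl₂] / [COCl₂] = (0.0136)·(6.82×10⁻⁴) / (0.00102) = 0.00909
ΔG = RT ln(Q/Keq) = (8.314 J mol⁻¹ K⁻¹)(900 K) × ln(0.00909/0.0989)
   = (7.483 kJ/mol)(-2.387) = -17.9 kJ/mol
ΔG < 0, so the forward reaction is spontaneous (proceeds forward).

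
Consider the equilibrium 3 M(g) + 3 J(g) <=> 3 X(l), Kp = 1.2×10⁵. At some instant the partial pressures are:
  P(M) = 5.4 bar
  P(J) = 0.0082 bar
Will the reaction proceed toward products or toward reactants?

(X is a pure liquid — omitted from Qp.)
Qp = 1 / (P(M)³·P(J)³) = 1 / ((5.4)³·(0.0082)³) = 12000
Qp = 12000 < Kp = 1.2×10⁵, so the forward reaction proceeds.

in the forward direction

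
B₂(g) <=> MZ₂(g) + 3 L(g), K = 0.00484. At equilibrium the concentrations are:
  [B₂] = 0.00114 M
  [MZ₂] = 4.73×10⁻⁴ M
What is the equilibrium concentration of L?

[L] = 0.227 M

At equilibrium, K = [MZ₂]·[L]³ / [B₂] = 0.00484.
(4.73×10⁻⁴)·([L])³ / (0.00114) = 0.00484
[L]³ = 0.0117 ⇒ [L] = 0.227 M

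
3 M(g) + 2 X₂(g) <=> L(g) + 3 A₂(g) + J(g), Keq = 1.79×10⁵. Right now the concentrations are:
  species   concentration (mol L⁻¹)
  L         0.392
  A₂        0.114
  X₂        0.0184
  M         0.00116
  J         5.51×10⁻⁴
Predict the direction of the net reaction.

Q = [L]·[A₂]³·[J] / ([M]³·[X₂]²) = (0.392)·(0.114)³·(5.51×10⁻⁴) / ((0.00116)³·(0.0184)²) = 6.06×10⁵
Q = 6.06×10⁵ > Keq = 1.79×10⁵, so the reverse reaction proceeds.

reverse (toward reactants)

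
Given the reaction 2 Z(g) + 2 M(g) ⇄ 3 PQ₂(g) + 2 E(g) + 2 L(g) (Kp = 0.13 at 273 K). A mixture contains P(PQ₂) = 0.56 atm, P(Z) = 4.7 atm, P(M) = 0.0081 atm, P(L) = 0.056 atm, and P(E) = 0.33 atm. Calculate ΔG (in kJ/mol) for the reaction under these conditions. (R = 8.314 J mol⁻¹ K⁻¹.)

Qp = P(PQ₂)³·P(E)²·P(L)² / (P(Z)²·P(M)²) = (0.56)³·(0.33)²·(0.056)² / ((4.7)²·(0.0081)²) = 0.0414
ΔG = RT ln(Qp/Kp) = (8.314 J mol⁻¹ K⁻¹)(273 K) × ln(0.0414/0.13)
   = (2.270 kJ/mol)(-1.144) = -2.60 kJ/mol
ΔG < 0, so the forward reaction is spontaneous (proceeds forward).

ΔG = -2.60 kJ/mol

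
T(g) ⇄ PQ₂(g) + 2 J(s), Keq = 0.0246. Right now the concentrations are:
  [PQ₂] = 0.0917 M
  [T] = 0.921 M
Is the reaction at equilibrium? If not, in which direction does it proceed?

(J is a pure solid — omitted from Q.)
Q = [PQ₂] / [T] = (0.0917) / (0.921) = 0.0996
Q = 0.0996 > Keq = 0.0246, so the reverse reaction proceeds.

to the left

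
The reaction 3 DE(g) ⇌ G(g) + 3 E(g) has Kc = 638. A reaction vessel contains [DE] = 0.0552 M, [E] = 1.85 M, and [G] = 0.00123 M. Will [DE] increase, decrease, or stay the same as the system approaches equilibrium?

Qc = [G]·[E]³ / [DE]³ = (0.00123)·(1.85)³ / (0.0552)³ = 46.3
Qc = 46.3 < Kc = 638: net forward reaction.
DE is a reactant, so it decreases.

decrease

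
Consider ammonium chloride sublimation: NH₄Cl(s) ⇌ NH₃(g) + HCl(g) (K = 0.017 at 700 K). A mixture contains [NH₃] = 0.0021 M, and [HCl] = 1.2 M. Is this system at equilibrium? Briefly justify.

(NH₄Cl is a pure solid — omitted from Q.)
Q = [NH₃]·[HCl] = (0.0021)·(1.2) = 0.0025
Q = 0.0025 < K = 0.017: net forward reaction.

no; Q < K, reaction proceeds forward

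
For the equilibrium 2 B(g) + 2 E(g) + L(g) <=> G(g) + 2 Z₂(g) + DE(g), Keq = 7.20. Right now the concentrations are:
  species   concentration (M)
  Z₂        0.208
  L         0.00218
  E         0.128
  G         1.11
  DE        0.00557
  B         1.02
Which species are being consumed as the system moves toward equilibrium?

none (at equilibrium)

Q = [G]·[Z₂]²·[DE] / ([B]²·[E]²·[L]) = (1.11)·(0.208)²·(0.00557) / ((1.02)²·(0.128)²·(0.00218)) = 7.20
Q = 7.20 = Keq; the system is at equilibrium.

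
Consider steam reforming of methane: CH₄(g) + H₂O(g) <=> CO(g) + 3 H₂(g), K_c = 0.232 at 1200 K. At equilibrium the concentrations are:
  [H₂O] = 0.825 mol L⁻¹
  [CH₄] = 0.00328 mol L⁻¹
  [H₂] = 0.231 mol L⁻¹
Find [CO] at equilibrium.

[CO] = 0.0509 mol L⁻¹

At equilibrium, K_c = [CO]·[H₂]³ / ([CH₄]·[H₂O]) = 0.232.
([CO])·(0.231)³ / ((0.00328)·(0.825)) = 0.232
[CO] = 0.0509 mol L⁻¹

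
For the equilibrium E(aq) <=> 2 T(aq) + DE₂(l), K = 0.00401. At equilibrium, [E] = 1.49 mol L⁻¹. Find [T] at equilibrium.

[T] = 0.0773 mol L⁻¹

(DE₂ is a pure liquid — omitted from K.)
At equilibrium, K = [T]² / [E] = 0.00401.
([T])² / (1.49) = 0.00401
[T]² = 0.00597 ⇒ [T] = 0.0773 mol L⁻¹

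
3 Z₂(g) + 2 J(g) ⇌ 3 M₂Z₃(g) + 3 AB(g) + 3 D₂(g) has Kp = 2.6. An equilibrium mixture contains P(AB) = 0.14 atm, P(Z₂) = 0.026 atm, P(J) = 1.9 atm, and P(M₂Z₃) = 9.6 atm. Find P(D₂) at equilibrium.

At equilibrium, Kp = P(M₂Z₃)³·P(AB)³·P(D₂)³ / (P(Z₂)³·P(J)²) = 2.6.
(9.6)³·(0.14)³·(P(D₂))³ / ((0.026)³·(1.9)²) = 2.6
P(D₂)³ = 6.80×10⁻⁵ ⇒ P(D₂) = 0.041 atm

P(D₂) = 0.041 atm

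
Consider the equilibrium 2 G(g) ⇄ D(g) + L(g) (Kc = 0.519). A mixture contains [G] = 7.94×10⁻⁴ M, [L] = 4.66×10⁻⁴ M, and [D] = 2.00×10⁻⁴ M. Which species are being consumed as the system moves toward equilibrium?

Qc = [D]·[L] / [G]² = (2.00×10⁻⁴)·(4.66×10⁻⁴) / (7.94×10⁻⁴)² = 0.148
Qc = 0.148 < Kc = 0.519: net forward reaction.

G (reactants)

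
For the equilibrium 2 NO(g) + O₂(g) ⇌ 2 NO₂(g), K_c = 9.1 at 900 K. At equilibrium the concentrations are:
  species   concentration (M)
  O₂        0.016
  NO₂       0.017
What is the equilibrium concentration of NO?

[NO] = 0.045 M

At equilibrium, K_c = [NO₂]² / ([NO]²·[O₂]) = 9.1.
(0.017)² / (([NO])²·(0.016)) = 9.1
[NO]² = 0.00198 ⇒ [NO] = 0.045 M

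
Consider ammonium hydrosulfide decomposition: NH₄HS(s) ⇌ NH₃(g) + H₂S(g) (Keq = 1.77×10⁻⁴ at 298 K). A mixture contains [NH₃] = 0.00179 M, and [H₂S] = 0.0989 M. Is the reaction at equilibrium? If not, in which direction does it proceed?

(NH₄HS is a pure solid — omitted from Q.)
Q = [NH₃]·[H₂S] = (0.00179)·(0.0989) = 1.77×10⁻⁴
Q = 1.77×10⁻⁴ = Keq, so the system is already at equilibrium.

no net change (already at equilibrium)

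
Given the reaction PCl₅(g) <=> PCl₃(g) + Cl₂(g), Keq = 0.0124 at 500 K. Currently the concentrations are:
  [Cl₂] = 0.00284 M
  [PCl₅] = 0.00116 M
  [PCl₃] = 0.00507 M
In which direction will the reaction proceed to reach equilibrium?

Q = [PCl₃]·[Cl₂] / [PCl₅] = (0.00507)·(0.00284) / (0.00116) = 0.0124
Q = 0.0124 = Keq, so the system is already at equilibrium.

no net change (already at equilibrium)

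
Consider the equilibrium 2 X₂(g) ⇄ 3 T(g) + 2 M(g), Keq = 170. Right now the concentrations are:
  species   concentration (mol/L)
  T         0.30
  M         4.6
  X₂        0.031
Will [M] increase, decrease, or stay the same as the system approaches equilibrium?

decrease

Q = [T]³·[M]² / [X₂]² = (0.30)³·(4.6)² / (0.031)² = 590
Q = 590 > Keq = 170: net reverse reaction.
M is a product, so it decreases.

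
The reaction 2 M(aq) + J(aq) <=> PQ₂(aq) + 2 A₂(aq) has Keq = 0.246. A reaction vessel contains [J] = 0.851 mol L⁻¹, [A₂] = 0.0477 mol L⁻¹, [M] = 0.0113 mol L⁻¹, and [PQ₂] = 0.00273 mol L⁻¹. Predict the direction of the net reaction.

Q = [PQ₂]·[A₂]² / ([M]²·[J]) = (0.00273)·(0.0477)² / ((0.0113)²·(0.851)) = 0.0572
Q = 0.0572 < Keq = 0.246, so the forward reaction proceeds.

toward products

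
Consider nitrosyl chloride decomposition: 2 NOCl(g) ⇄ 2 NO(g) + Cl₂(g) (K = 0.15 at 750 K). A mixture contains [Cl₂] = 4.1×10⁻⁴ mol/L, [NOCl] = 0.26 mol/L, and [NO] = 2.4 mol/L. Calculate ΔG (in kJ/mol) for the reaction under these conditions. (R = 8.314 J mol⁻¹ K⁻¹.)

ΔG = -9.09 kJ/mol

Q = [NO]²·[Cl₂] / [NOCl]² = (2.4)²·(4.1×10⁻⁴) / (0.26)² = 0.0349
ΔG = RT ln(Q/K) = (8.314 J mol⁻¹ K⁻¹)(750 K) × ln(0.0349/0.15)
   = (6.236 kJ/mol)(-1.458) = -9.09 kJ/mol
ΔG < 0, so the forward reaction is spontaneous (proceeds forward).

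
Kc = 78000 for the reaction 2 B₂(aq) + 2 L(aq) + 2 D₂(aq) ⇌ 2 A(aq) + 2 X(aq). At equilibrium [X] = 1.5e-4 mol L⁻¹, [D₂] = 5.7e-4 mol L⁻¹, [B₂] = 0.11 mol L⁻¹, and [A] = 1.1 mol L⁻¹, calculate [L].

[L] = 0.0094 mol L⁻¹

At equilibrium, Kc = [A]²·[X]² / ([B₂]²·[L]²·[D₂]²) = 78000.
(1.1)²·(1.5e-4)² / ((0.11)²·([L])²·(5.7e-4)²) = 78000
[L]² = 8.88e-5 ⇒ [L] = 0.0094 mol L⁻¹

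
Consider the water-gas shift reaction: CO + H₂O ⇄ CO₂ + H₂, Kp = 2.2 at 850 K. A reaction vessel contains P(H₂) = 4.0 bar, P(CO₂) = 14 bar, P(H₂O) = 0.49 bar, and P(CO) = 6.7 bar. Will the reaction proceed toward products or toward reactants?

to the left

Qp = P(CO₂)·P(H₂) / (P(CO)·P(H₂O)) = (14)·(4.0) / ((6.7)·(0.49)) = 17
Qp = 17 > Kp = 2.2, so the reverse reaction proceeds.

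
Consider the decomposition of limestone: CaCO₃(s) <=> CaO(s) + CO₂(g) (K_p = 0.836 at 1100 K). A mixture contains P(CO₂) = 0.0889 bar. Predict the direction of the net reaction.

forward (toward products)

(CaCO₃, CaO are pure solids — omitted from Q_p.)
Q_p = P(CO₂) = 0.0889
Q_p = 0.0889 < K_p = 0.836, so the forward reaction proceeds.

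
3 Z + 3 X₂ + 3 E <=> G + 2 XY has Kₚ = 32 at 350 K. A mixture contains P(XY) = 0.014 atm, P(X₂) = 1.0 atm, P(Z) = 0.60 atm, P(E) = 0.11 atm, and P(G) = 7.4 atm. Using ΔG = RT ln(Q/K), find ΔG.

ΔG = -5.38 kJ/mol

Qₚ = P(G)·P(XY)² / (P(Z)³·P(X₂)³·P(E)³) = (7.4)·(0.014)² / ((0.60)³·(1.0)³·(0.11)³) = 5.04
ΔG = RT ln(Qₚ/Kₚ) = (8.314 J mol⁻¹ K⁻¹)(350 K) × ln(5.04/32)
   = (2.910 kJ/mol)(-1.848) = -5.38 kJ/mol
ΔG < 0, so the forward reaction is spontaneous (proceeds forward).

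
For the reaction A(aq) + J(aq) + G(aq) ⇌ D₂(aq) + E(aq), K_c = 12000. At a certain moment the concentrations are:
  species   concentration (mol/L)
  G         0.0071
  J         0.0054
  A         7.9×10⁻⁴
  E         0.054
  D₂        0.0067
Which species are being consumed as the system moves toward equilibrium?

Q_c = [D₂]·[E] / ([A]·[J]·[G]) = (0.0067)·(0.054) / ((7.9×10⁻⁴)·(0.0054)·(0.0071)) = 12000
Q_c = 12000 = K_c; the system is at equilibrium.

none (at equilibrium)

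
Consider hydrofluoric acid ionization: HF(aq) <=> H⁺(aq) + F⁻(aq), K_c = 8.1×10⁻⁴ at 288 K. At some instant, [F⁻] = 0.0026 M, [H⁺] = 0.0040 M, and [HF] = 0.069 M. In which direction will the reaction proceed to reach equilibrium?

Q_c = [H⁺]·[F⁻] / [HF] = (0.0040)·(0.0026) / (0.069) = 1.5×10⁻⁴
Q_c = 1.5×10⁻⁴ < K_c = 8.1×10⁻⁴, so the forward reaction proceeds.

in the forward direction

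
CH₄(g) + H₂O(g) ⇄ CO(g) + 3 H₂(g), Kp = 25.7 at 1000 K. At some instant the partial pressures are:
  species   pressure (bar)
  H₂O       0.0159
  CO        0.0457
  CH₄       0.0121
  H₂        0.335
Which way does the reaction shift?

Qp = P(CO)·P(H₂)³ / (P(CH₄)·P(H₂O)) = (0.0457)·(0.335)³ / ((0.0121)·(0.0159)) = 8.93
Qp = 8.93 < Kp = 25.7, so the forward reaction proceeds.

toward products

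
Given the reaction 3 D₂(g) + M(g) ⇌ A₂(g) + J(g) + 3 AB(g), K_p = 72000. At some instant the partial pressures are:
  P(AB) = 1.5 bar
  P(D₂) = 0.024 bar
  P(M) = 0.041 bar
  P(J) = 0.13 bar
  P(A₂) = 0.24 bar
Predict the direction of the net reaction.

Q_p = P(A₂)·P(J)·P(AB)³ / (P(D₂)³·P(M)) = (0.24)·(0.13)·(1.5)³ / ((0.024)³·(0.041)) = 1.9×10⁵
Q_p = 1.9×10⁵ > K_p = 72000, so the reverse reaction proceeds.

to the left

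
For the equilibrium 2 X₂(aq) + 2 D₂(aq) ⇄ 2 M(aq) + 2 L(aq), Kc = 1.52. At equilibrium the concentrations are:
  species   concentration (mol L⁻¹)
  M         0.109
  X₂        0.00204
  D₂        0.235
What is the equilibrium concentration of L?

At equilibrium, Kc = [M]²·[L]² / ([X₂]²·[D₂]²) = 1.52.
(0.109)²·([L])² / ((0.00204)²·(0.235)²) = 1.52
[L]² = 2.94×10⁻⁵ ⇒ [L] = 0.00542 mol L⁻¹

[L] = 0.00542 mol L⁻¹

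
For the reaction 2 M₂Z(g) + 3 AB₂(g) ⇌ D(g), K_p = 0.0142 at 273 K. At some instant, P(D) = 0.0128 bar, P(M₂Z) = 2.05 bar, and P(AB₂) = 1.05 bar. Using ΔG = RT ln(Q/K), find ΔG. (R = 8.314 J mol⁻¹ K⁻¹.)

Q_p = P(D) / (P(M₂Z)²·P(AB₂)³) = (0.0128) / ((2.05)²·(1.05)³) = 0.00263
ΔG = RT ln(Q_p/K_p) = (8.314 J mol⁻¹ K⁻¹)(273 K) × ln(0.00263/0.0142)
   = (2.270 kJ/mol)(-1.686) = -3.83 kJ/mol
ΔG < 0, so the forward reaction is spontaneous (proceeds forward).

ΔG = -3.83 kJ/mol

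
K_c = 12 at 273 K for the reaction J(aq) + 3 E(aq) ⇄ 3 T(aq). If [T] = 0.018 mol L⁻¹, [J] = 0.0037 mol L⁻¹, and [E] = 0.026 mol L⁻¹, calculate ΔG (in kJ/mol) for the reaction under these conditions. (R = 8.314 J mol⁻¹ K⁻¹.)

ΔG = 4.57 kJ/mol

Q_c = [T]³ / ([J]·[E]³) = (0.018)³ / ((0.0037)·(0.026)³) = 89.7
ΔG = RT ln(Q_c/K_c) = (8.314 J mol⁻¹ K⁻¹)(273 K) × ln(89.7/12)
   = (2.270 kJ/mol)(2.012) = 4.57 kJ/mol
ΔG > 0, so the forward reaction is non-spontaneous (proceeds in reverse).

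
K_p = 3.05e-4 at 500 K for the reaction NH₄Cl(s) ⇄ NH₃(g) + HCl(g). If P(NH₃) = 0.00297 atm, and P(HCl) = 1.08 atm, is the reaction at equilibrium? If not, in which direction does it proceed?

reverse (toward reactants)

(NH₄Cl is a pure solid — omitted from Q_p.)
Q_p = P(NH₃)·P(HCl) = (0.00297)·(1.08) = 0.00321
Q_p = 0.00321 > K_p = 3.05e-4, so the reverse reaction proceeds.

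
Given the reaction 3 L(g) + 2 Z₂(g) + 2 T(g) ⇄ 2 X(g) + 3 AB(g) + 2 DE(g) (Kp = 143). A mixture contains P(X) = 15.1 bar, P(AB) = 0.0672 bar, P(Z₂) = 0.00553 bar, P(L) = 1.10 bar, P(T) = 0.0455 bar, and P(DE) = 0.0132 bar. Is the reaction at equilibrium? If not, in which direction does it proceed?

Qp = P(X)²·P(AB)³·P(DE)² / (P(L)³·P(Z₂)²·P(T)²) = (15.1)²·(0.0672)³·(0.0132)² / ((1.10)³·(0.00553)²·(0.0455)²) = 143
Qp = 143 = Kp, so the system is already at equilibrium.

at equilibrium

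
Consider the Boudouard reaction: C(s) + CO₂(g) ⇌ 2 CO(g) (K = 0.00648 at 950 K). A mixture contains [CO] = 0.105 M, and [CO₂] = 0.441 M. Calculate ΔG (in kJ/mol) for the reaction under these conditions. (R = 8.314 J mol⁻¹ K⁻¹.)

ΔG = 10.7 kJ/mol

(C is a pure solid — omitted from Q.)
Q = [CO]² / [CO₂] = (0.105)² / (0.441) = 0.0250
ΔG = RT ln(Q/K) = (8.314 J mol⁻¹ K⁻¹)(950 K) × ln(0.0250/0.00648)
   = (7.898 kJ/mol)(1.350) = 10.7 kJ/mol
ΔG > 0, so the forward reaction is non-spontaneous (proceeds in reverse).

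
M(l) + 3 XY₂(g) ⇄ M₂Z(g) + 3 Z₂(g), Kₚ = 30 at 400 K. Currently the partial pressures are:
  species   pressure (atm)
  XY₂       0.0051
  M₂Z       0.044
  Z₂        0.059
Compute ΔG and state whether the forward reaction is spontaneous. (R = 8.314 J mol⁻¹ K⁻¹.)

ΔG = 2.73 kJ/mol; the forward reaction is non-spontaneous

(M is a pure liquid — omitted from Qₚ.)
Qₚ = P(M₂Z)·P(Z₂)³ / P(XY₂)³ = (0.044)·(0.059)³ / (0.0051)³ = 68.1
ΔG = RT ln(Qₚ/Kₚ) = (8.314 J mol⁻¹ K⁻¹)(400 K) × ln(68.1/30)
   = (3.326 kJ/mol)(0.8198) = 2.73 kJ/mol
ΔG > 0, so the forward reaction is non-spontaneous (proceeds in reverse).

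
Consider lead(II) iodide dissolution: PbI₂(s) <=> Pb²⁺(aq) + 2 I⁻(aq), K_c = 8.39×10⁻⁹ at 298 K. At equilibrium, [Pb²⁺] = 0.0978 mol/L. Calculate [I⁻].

(PbI₂ is a pure solid — omitted from K_c.)
At equilibrium, K_c = [Pb²⁺]·[I⁻]² = 8.39×10⁻⁹.
(0.0978)·([I⁻])² = 8.39×10⁻⁹
[I⁻]² = 8.58×10⁻⁸ ⇒ [I⁻] = 2.93×10⁻⁴ mol/L

[I⁻] = 2.93×10⁻⁴ mol/L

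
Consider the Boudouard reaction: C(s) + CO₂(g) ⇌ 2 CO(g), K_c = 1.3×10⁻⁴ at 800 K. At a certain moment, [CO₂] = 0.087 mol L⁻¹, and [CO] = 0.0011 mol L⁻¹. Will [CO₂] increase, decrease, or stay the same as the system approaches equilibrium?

(C is a pure solid — omitted from Q_c.)
Q_c = [CO]² / [CO₂] = (0.0011)² / (0.087) = 1.4×10⁻⁵
Q_c = 1.4×10⁻⁵ < K_c = 1.3×10⁻⁴: net forward reaction.
CO₂ is a reactant, so it decreases.

decrease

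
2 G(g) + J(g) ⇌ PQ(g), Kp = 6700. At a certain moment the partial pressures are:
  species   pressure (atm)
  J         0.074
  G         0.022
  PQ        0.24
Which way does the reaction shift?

Qp = P(PQ) / (P(G)²·P(J)) = (0.24) / ((0.022)²·(0.074)) = 6700
Qp = 6700 = Kp, so the system is already at equilibrium.

neither direction; the system is at equilibrium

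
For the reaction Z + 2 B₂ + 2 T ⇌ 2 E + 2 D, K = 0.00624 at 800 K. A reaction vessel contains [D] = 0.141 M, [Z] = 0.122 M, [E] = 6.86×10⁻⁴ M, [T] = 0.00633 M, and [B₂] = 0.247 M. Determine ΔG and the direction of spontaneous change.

ΔG = 10.7 kJ/mol; the forward reaction is non-spontaneous

Q = [E]²·[D]² / ([Z]·[B₂]²·[T]²) = (6.86×10⁻⁴)²·(0.141)² / ((0.122)·(0.247)²·(0.00633)²) = 0.0314
ΔG = RT ln(Q/K) = (8.314 J mol⁻¹ K⁻¹)(800 K) × ln(0.0314/0.00624)
   = (6.651 kJ/mol)(1.616) = 10.7 kJ/mol
ΔG > 0, so the forward reaction is non-spontaneous (proceeds in reverse).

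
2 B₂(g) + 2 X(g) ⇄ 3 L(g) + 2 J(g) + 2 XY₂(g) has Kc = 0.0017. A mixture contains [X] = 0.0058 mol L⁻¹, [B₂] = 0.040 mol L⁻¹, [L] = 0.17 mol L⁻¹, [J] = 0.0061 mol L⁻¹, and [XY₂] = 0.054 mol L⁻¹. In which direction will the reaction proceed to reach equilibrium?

toward reactants

Qc = [L]³·[J]²·[XY₂]² / ([B₂]²·[X]²) = (0.17)³·(0.0061)²·(0.054)² / ((0.040)²·(0.0058)²) = 0.0099
Qc = 0.0099 > Kc = 0.0017, so the reverse reaction proceeds.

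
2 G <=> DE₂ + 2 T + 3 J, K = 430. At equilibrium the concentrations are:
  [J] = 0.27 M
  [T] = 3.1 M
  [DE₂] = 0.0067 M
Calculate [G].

At equilibrium, K = [DE₂]·[T]²·[J]³ / [G]² = 430.
(0.0067)·(3.1)²·(0.27)³ / ([G])² = 430
[G]² = 2.95×10⁻⁶ ⇒ [G] = 0.0017 M

[G] = 0.0017 M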